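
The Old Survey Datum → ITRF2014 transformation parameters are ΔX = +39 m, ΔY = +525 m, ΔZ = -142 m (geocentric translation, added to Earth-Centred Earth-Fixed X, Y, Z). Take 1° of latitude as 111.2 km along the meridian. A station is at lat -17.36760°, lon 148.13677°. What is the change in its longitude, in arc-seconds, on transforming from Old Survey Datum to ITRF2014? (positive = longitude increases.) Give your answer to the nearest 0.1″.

Δλ = -15.8″

sin φ = -0.298501, cos φ = 0.954409, sin λ = 0.527893, cos λ = -0.849311.
East component: ΔE = −sin λ·ΔX + cos λ·ΔY = −(0.527893)(39) + (-0.849311)(525) = -466.48 m.
1° of latitude spans 111200 m; at latitude φ, 1° of longitude spans that × cos φ = 106130.3 m, so Δλ = -466.48 / 106130.3 × 3600 = -15.823″.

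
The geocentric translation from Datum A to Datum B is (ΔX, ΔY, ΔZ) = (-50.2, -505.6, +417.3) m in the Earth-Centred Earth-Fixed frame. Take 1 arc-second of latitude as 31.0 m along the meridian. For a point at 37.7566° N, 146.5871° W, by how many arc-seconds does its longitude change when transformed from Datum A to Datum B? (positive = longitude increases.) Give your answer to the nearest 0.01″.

sin φ = 0.612308, cos φ = 0.790619, sin λ = -0.550669, cos λ = -0.834724.
East component: ΔE = −sin λ·ΔX + cos λ·ΔY = −(-0.550669)(-50.2) + (-0.834724)(-505.6) = 394.39 m.
1° of latitude spans 3600 × 31.00 = 111600 m; at latitude φ, 1° of longitude spans that × cos φ = 88233.1 m, so Δλ = 394.39 / 88233.1 × 3600 = 16.092″.

Δλ = 16.09″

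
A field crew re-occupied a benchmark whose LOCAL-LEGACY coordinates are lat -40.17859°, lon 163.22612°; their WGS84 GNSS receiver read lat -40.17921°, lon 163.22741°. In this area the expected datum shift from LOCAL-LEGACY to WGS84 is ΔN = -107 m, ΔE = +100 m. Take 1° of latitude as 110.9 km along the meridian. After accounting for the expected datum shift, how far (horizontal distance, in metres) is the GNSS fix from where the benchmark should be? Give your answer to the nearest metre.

Observed coordinate differences: Δφ = -0.00062°, Δλ = +0.00129°.
Converting to metres (1° lat = 110900 m, cos φ = 0.764037): observed ΔN = -68.8 m, observed ΔE = 109.3 m.
Subtracting the expected shift leaves a residual of -68.8 − (-107) = 38.2 m north and 109.3 − (100) = 9.3 m east.
Residual distance = √(38.2² + 9.3²) = 39.4 m.

39 m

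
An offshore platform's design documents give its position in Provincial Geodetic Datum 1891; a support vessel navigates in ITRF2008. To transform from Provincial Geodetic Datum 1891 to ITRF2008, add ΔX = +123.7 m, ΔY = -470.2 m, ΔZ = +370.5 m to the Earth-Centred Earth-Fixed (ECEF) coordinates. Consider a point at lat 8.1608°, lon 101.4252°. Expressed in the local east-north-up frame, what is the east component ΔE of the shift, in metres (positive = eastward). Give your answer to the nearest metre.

ΔE = -28 m

The local east axis at (φ, λ) is (−sin λ, cos λ, 0), so ΔE = −sin(101.4252°)·123.7 + cos(101.4252°)·(-470.2) = -28.11 m.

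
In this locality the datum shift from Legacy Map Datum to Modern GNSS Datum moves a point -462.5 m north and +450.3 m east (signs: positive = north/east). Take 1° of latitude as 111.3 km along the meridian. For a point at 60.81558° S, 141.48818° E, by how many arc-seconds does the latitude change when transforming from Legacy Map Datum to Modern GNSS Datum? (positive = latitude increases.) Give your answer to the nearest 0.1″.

Δφ = -15.0″

1° of latitude = 111.3 km, so Δφ = -462.5 / 111300 = -0.0041554° = -14.960″.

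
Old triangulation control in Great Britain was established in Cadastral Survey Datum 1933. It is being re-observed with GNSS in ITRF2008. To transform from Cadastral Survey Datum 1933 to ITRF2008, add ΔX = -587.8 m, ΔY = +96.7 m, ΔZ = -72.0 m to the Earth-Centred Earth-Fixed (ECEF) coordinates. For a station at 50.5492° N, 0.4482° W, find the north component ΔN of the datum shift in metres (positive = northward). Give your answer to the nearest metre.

At φ = 50.5492°, λ = -0.4482°: sin φ = 0.772171, cos φ = 0.635415, sin λ = -0.007822, cos λ = 0.999969.
ΔN = −sin φ cos λ·ΔX − sin φ sin λ·ΔY + cos φ·ΔZ = −(0.772171)(0.999969)(-587.8) − (0.772171)(-0.007822)(96.7) + (0.635415)(-72.0) = 408.70 m.

ΔN = 409 m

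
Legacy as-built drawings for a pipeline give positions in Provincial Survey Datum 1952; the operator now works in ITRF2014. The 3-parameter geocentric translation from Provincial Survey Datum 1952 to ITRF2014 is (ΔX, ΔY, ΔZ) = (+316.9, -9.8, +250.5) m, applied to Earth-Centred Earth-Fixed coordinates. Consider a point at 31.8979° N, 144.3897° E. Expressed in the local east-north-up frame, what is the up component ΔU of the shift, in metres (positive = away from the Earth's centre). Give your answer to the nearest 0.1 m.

ΔU = -91.2 m

At φ = 31.8979°, λ = 144.3897°: sin φ = 0.528407, cos φ = 0.848991, sin λ = 0.582269, cos λ = -0.812996.
ΔU = cos φ cos λ·ΔX + cos φ sin λ·ΔY + sin φ·ΔZ = (0.848991)(-0.812996)(316.9) + (0.848991)(0.582269)(-9.8) + (0.528407)(250.5) = -91.21 m.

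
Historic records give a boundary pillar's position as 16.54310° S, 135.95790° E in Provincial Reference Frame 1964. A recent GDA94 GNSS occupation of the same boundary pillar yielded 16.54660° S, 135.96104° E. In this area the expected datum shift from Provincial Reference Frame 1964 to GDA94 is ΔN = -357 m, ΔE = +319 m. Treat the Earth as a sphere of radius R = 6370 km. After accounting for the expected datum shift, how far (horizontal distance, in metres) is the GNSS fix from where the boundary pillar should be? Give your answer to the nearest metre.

36 m

Observed coordinate differences: Δφ = -0.00350°, Δλ = +0.00314°.
Converting to metres (1° lat = 111177 m, cos φ = 0.958606): observed ΔN = -389.1 m, observed ΔE = 334.6 m.
Subtracting the expected shift leaves a residual of -389.1 − (-357) = -32.1 m north and 334.6 − (319) = 15.6 m east.
Residual distance = √((-32.1)² + 15.6²) = 35.7 m.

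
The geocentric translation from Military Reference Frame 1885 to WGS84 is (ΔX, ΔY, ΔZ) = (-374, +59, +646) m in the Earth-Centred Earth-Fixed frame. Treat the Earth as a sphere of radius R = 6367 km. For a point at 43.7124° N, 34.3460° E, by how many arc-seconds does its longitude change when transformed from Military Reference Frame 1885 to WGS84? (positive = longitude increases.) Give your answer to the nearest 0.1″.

Δλ = 11.6″

sin φ = 0.691039, cos φ = 0.722818, sin λ = 0.564189, cos λ = 0.825646.
East component: ΔE = −sin λ·ΔX + cos λ·ΔY = −(0.564189)(-374) + (0.825646)(59) = 259.72 m.
1° of latitude spans πR/180 = 111125 m; at latitude φ, 1° of longitude spans that × cos φ = 80323.2 m, so Δλ = 259.72 / 80323.2 × 3600 = 11.640″.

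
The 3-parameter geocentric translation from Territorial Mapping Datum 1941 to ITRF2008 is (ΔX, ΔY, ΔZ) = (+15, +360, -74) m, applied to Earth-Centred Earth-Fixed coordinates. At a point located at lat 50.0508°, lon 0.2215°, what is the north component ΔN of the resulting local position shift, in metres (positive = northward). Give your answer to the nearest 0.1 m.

The local north axis is (−sin φ cos λ, −sin φ sin λ, cos φ), giving ΔN = -11.499 − 1.067 − 47.516 = -60.08 m.

ΔN = -60.1 m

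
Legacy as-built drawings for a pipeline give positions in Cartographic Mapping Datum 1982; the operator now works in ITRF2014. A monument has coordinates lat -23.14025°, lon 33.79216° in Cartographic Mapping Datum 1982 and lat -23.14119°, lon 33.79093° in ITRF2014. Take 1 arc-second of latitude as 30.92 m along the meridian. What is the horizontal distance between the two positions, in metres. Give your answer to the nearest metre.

Δφ = -23.14119° − -23.14025° = -0.00094°; Δλ = 33.79093° − 33.79216° = -0.00123°.
1° of latitude = 3600 × 30.92 = 111312 m.
ΔN = Δφ × 111312 = -104.6 m; ΔE = Δλ × 111312 × cos(-23.14025°) = -0.00123 × 111312 × 0.919546 = -125.9 m.
Distance = √(ΔE² + ΔN²) = √((-125.9)² + (-104.6)²) = 163.7 m.

164 m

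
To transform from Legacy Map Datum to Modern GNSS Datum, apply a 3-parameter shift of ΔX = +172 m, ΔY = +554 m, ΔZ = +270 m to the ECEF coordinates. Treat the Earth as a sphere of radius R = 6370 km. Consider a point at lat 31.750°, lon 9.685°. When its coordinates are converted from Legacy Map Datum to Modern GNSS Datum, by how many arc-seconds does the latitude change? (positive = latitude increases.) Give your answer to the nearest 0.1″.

sin φ = 0.526214, cos φ = 0.850352, sin λ = 0.168231, cos λ = 0.985748.
North component: ΔN = −sin φ cos λ·ΔX − sin φ sin λ·ΔY + cos φ·ΔZ = −(0.526214)(0.985748)(172) − (0.526214)(0.168231)(554) + (0.850352)(270) = 91.33 m.
1° of latitude spans πR/180 = 111177 m, so Δφ = 91.33 / 111177 × 3600 = 2.957″.

Δφ = 3.0″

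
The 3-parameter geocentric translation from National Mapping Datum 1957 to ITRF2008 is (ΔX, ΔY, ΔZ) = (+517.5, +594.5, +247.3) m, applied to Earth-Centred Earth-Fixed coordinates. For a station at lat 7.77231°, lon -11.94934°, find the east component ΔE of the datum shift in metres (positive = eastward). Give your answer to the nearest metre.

ΔE = 689 m

The local east axis at (φ, λ) is (−sin λ, cos λ, 0), so ΔE = −sin(-11.94934°)·517.5 + cos(-11.94934°)·594.5 = 688.76 m.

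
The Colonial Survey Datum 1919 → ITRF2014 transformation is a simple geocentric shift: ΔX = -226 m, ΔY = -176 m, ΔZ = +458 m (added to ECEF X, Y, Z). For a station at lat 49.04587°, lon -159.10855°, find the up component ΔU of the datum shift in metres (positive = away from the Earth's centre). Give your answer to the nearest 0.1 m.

The local up (radial) axis is (cos φ cos λ, cos φ sin λ, sin φ), giving ΔU = 138.394 + 41.137 + 345.897 = 525.43 m.

ΔU = 525.4 m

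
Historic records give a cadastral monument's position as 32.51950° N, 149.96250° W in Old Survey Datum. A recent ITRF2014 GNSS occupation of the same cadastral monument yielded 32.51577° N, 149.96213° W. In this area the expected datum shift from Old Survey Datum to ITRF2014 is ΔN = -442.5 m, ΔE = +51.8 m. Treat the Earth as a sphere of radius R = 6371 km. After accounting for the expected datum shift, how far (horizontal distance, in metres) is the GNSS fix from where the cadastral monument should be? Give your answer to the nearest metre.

Observed coordinate differences: Δφ = -0.00373°, Δλ = +0.00037°.
Converting to metres (1° lat = 111195 m, cos φ = 0.843209): observed ΔN = -414.8 m, observed ΔE = 34.7 m.
Subtracting the expected shift leaves a residual of -414.8 − (-442.5) = 27.7 m north and 34.7 − (51.8) = -17.1 m east.
Residual distance = √(27.7² + (-17.1)²) = 32.6 m.

33 m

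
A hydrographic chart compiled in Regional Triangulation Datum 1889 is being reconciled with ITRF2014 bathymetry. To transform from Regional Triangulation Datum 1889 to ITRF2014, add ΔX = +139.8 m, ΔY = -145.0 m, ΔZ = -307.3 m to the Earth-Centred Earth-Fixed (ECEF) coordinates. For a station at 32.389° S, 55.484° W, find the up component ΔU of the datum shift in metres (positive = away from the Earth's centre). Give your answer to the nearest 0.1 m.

ΔU = 332.4 m

At φ = -32.389°, λ = -55.484°: sin φ = -0.535665, cos φ = 0.844431, sin λ = -0.823968, cos λ = 0.566636.
ΔU = cos φ cos λ·ΔX + cos φ sin λ·ΔY + sin φ·ΔZ = (0.844431)(0.566636)(139.8) + (0.844431)(-0.823968)(-145.0) + (-0.535665)(-307.3) = 332.39 m.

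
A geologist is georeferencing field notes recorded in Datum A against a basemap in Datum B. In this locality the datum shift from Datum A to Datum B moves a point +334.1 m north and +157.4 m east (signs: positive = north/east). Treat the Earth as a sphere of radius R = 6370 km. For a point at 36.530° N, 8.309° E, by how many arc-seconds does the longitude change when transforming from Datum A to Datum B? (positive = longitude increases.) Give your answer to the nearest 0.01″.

Δλ = 6.34″

At latitude 36.530°, cos φ = 0.803545.
One radian of longitude at latitude φ spans R cos φ, so Δλ = ΔE / (R cos φ) = 157.4 / (6370000 × 0.803545) = 3.0751e-05 rad = 6.343″.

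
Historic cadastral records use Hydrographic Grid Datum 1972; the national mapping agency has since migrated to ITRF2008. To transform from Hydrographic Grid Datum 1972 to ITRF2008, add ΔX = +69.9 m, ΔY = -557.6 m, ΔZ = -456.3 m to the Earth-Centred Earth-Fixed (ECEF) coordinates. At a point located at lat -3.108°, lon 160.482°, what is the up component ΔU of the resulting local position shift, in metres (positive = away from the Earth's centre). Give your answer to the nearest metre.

ΔU = -227 m

The local up (radial) axis is (cos φ cos λ, cos φ sin λ, sin φ), giving ΔU = -65.786 − 186.022 + 24.740 = -227.07 m.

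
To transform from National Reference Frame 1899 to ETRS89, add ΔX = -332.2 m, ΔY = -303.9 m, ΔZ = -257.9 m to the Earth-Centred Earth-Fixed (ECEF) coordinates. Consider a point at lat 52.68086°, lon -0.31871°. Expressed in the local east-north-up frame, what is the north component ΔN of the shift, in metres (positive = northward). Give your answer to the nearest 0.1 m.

ΔN = 106.5 m

At φ = 52.68086°, λ = -0.31871°: sin φ = 0.795271, cos φ = 0.606254, sin λ = -0.005563, cos λ = 0.999985.
ΔN = −sin φ cos λ·ΔX − sin φ sin λ·ΔY + cos φ·ΔZ = −(0.795271)(0.999985)(-332.2) − (0.795271)(-0.005563)(-303.9) + (0.606254)(-257.9) = 106.49 m.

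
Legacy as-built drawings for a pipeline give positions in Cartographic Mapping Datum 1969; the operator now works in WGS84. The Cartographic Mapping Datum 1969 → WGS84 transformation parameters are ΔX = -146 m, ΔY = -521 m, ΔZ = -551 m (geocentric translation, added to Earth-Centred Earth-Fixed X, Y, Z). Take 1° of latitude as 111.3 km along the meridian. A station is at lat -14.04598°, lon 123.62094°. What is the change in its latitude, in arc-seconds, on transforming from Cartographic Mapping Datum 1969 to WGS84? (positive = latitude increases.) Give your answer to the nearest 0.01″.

sin φ = -0.242700, cos φ = 0.970101, sin λ = 0.832719, cos λ = -0.553696.
North component: ΔN = −sin φ cos λ·ΔX − sin φ sin λ·ΔY + cos φ·ΔZ = −(-0.242700)(-0.553696)(-146) − (-0.242700)(0.832719)(-521) + (0.970101)(-551) = -620.20 m.
1° of latitude spans 111300 m, so Δφ = -620.20 / 111300 × 3600 = -20.060″.

Δφ = -20.06″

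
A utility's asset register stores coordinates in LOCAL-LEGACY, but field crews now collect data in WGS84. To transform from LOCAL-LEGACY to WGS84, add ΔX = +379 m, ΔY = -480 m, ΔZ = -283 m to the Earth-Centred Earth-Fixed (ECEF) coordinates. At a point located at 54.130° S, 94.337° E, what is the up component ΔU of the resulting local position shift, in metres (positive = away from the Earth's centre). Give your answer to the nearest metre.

ΔU = -68 m

At φ = -54.130°, λ = 94.337°: sin φ = -0.810349, cos φ = 0.585948, sin λ = 0.997137, cos λ = -0.075623.
ΔU = cos φ cos λ·ΔX + cos φ sin λ·ΔY + sin φ·ΔZ = (0.585948)(-0.075623)(379) + (0.585948)(0.997137)(-480) + (-0.810349)(-283) = -67.91 m.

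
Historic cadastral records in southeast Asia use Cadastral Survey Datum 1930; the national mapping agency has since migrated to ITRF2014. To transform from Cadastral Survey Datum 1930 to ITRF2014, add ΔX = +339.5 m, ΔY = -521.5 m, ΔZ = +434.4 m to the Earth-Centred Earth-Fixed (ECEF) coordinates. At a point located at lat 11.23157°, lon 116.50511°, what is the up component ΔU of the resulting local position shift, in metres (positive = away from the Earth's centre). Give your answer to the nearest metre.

ΔU = -522 m

At φ = 11.23157°, λ = 116.50511°: sin φ = 0.194775, cos φ = 0.980848, sin λ = 0.894895, cos λ = -0.446278.
ΔU = cos φ cos λ·ΔX + cos φ sin λ·ΔY + sin φ·ΔZ = (0.980848)(-0.446278)(339.5) + (0.980848)(0.894895)(-521.5) + (0.194775)(434.4) = -521.75 m.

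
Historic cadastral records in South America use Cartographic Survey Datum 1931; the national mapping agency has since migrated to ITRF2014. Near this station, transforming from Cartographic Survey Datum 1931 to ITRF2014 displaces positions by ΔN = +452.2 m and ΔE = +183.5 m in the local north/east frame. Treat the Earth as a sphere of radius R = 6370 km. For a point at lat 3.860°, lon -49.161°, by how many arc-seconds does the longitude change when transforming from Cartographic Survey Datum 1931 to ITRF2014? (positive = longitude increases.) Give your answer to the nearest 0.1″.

Δλ = 6.0″

At latitude 3.860°, cos φ = 0.997732.
One radian of longitude at latitude φ spans R cos φ, so Δλ = ΔE / (R cos φ) = 183.5 / (6370000 × 0.997732) = 2.8872e-05 rad = 5.955″.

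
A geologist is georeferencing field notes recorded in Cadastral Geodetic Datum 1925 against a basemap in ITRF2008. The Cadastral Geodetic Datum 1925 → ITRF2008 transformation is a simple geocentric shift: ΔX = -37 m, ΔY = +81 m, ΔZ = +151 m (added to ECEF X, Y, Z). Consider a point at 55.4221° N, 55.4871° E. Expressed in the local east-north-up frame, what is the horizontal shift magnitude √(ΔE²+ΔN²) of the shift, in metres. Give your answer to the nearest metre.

At φ = 55.4221°, λ = 55.4871°: sin φ = 0.823355, cos φ = 0.567526, sin λ = 0.823999, cos λ = 0.566592.
ΔE = −sin λ·ΔX + cos λ·ΔY = −(0.823999)·(-37) + (0.566592)·(81) = 76.38 m.
ΔN = −sin φ cos λ·ΔX − sin φ sin λ·ΔY + cos φ·ΔZ = −(0.823355)(0.566592)(-37) − (0.823355)(0.823999)(81) + (0.567526)(151) = 48.00 m.
Horizontal magnitude = √(ΔE² + ΔN²) = √(76.38² + 48.00²) = 90.21 m.

90 m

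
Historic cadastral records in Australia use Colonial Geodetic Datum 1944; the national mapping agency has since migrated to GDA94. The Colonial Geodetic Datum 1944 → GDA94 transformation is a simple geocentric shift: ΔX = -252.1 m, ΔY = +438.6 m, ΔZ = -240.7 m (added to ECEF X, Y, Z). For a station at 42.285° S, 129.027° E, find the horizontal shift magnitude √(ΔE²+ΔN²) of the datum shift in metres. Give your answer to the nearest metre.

The local east axis at (φ, λ) is (−sin λ, cos λ, 0), so ΔE = −sin(129.027°)·(-252.1) + cos(129.027°)·438.6 = -80.34 m.
The local north axis is (−sin φ cos λ, −sin φ sin λ, cos φ), giving ΔN = 106.806 + 229.247 − 178.072 = 157.98 m.
Horizontal magnitude = √(ΔE² + ΔN²) = √((-80.34)² + 157.98²) = 177.23 m.

177 m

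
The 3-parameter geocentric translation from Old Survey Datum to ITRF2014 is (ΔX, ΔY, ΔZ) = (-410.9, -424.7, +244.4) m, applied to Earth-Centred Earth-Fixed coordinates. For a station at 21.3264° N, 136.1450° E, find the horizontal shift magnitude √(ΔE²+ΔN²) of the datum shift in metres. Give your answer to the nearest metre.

At φ = 21.3264°, λ = 136.1450°: sin φ = 0.363680, cos φ = 0.931524, sin λ = 0.692836, cos λ = -0.721095.
ΔE = −sin λ·ΔX + cos λ·ΔY = −(0.692836)·(-410.9) + (-0.721095)·(-424.7) = 590.94 m.
ΔN = −sin φ cos λ·ΔX − sin φ sin λ·ΔY + cos φ·ΔZ = −(0.363680)(-0.721095)(-410.9) − (0.363680)(0.692836)(-424.7) + (0.931524)(244.4) = 226.92 m.
Horizontal magnitude = √(ΔE² + ΔN²) = √(590.94² + 226.92²) = 633.01 m.

633 m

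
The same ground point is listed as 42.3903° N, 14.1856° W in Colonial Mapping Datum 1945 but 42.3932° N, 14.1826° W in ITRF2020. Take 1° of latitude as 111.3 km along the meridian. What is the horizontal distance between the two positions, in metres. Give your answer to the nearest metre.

Δφ = 42.3932° − 42.3903° = +0.0029°; Δλ = -14.1826° − -14.1856° = +0.0030°.
ΔN = Δφ × 111300 = 322.8 m; ΔE = Δλ × 111300 × cos(42.3903°) = +0.0030 × 111300 × 0.738569 = 246.6 m.
Distance = √(ΔE² + ΔN²) = √(246.6² + 322.8²) = 406.2 m.

406 m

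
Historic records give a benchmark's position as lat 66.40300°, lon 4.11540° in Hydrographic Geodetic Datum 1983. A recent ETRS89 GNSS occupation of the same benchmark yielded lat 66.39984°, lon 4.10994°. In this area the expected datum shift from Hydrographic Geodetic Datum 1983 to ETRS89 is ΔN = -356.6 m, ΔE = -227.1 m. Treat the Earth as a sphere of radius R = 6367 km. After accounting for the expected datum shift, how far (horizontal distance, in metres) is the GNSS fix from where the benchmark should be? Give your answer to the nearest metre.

17 m

Observed coordinate differences: Δφ = -0.00316°, Δλ = -0.00546°.
Converting to metres (1° lat = 111125 m, cos φ = 0.400301): observed ΔN = -351.2 m, observed ΔE = -242.9 m.
Subtracting the expected shift leaves a residual of -351.2 − (-356.6) = 5.4 m north and -242.9 − (-227.1) = -15.8 m east.
Residual distance = √(5.4² + (-15.8)²) = 16.7 m.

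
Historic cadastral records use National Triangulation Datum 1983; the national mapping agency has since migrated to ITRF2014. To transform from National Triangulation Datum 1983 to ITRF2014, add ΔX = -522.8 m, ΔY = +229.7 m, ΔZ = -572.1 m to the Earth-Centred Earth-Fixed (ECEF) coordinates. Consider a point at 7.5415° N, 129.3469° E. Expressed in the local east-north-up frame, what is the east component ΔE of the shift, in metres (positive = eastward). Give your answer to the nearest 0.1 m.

ΔE = 258.7 m

The local east axis at (φ, λ) is (−sin λ, cos λ, 0), so ΔE = −sin(129.3469°)·(-522.8) + cos(129.3469°)·229.7 = 258.66 m.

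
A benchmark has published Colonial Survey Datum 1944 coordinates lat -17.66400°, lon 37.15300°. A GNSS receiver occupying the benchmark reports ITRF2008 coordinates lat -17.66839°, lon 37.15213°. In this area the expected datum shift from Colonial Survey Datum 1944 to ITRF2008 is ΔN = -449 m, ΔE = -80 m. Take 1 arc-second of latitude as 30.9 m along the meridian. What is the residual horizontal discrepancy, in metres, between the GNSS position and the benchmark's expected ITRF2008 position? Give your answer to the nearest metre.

Observed coordinate differences: Δφ = -0.00439°, Δλ = -0.00087°.
Converting to metres (1° lat = 111240 m, cos φ = 0.952852): observed ΔN = -488.3 m, observed ΔE = -92.2 m.
Subtracting the expected shift leaves a residual of -488.3 − (-449) = -39.3 m north and -92.2 − (-80) = -12.2 m east.
Residual distance = √((-39.3)² + (-12.2)²) = 41.2 m.

41 m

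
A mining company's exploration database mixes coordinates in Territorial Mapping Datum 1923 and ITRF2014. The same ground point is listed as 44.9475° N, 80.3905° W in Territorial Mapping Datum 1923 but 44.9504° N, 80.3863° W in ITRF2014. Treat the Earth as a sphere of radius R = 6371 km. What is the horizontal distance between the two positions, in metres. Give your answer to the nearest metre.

462 m

Δφ = 44.9504° − 44.9475° = +0.0029°; Δλ = -80.3863° − -80.3905° = +0.0042°.
1° along a meridian = πR/180 = 111195 m.
ΔN = Δφ × 111195 = 322.5 m; ΔE = Δλ × 111195 × cos(44.9475°) = +0.0042 × 111195 × 0.707754 = 330.5 m.
Distance = √(ΔE² + ΔN²) = √(330.5² + 322.5²) = 461.8 m.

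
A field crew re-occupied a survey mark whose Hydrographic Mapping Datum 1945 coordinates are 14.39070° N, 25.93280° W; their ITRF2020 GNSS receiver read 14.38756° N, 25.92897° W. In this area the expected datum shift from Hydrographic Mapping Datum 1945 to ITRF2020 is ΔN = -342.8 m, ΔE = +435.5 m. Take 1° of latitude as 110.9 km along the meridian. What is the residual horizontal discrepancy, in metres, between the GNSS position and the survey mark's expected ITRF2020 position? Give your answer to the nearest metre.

Observed coordinate differences: Δφ = -0.00314°, Δλ = +0.00383°.
Converting to metres (1° lat = 110900 m, cos φ = 0.968624): observed ΔN = -348.2 m, observed ΔE = 411.4 m.
Subtracting the expected shift leaves a residual of -348.2 − (-342.8) = -5.4 m north and 411.4 − (435.5) = -24.1 m east.
Residual distance = √((-5.4)² + (-24.1)²) = 24.7 m.

25 m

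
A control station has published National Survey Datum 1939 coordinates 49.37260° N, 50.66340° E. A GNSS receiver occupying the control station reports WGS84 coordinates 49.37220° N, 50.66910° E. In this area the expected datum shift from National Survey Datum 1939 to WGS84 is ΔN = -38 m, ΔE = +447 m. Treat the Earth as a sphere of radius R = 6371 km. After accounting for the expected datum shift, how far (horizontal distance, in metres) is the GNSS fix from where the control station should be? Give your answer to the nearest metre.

Observed coordinate differences: Δφ = -0.00040°, Δλ = +0.00570°.
Converting to metres (1° lat = 111195 m, cos φ = 0.651137): observed ΔN = -44.5 m, observed ΔE = 412.7 m.
Subtracting the expected shift leaves a residual of -44.5 − (-38) = -6.5 m north and 412.7 − (447) = -34.3 m east.
Residual distance = √((-6.5)² + (-34.3)²) = 34.9 m.

35 m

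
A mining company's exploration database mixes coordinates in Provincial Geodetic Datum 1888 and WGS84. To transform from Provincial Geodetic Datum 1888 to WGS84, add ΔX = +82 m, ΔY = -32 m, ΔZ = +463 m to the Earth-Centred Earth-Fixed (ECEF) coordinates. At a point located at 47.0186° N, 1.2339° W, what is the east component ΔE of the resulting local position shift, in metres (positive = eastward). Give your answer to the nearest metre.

The local east axis at (φ, λ) is (−sin λ, cos λ, 0), so ΔE = −sin(-1.2339°)·82 + cos(-1.2339°)·(-32) = -30.23 m.

ΔE = -30 m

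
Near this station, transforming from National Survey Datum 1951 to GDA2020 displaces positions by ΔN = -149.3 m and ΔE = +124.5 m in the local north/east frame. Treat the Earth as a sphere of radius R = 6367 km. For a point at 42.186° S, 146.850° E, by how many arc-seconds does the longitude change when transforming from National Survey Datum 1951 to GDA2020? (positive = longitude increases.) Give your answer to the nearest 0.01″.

Δλ = 5.44″

At latitude -42.186°, cos φ = 0.740969.
One radian of longitude at latitude φ spans R cos φ, so Δλ = ΔE / (R cos φ) = 124.5 / (6367000 × 0.740969) = 2.6390e-05 rad = 5.443″.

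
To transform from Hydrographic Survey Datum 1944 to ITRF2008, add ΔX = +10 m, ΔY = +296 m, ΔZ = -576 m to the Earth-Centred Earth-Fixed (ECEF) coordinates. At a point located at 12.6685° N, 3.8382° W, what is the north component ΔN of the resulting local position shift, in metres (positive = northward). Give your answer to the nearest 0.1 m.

ΔN = -559.8 m

At φ = 12.6685°, λ = -3.8382°: sin φ = 0.219310, cos φ = 0.975655, sin λ = -0.066939, cos λ = 0.997757.
ΔN = −sin φ cos λ·ΔX − sin φ sin λ·ΔY + cos φ·ΔZ = −(0.219310)(0.997757)(10) − (0.219310)(-0.066939)(296) + (0.975655)(-576) = -559.82 m.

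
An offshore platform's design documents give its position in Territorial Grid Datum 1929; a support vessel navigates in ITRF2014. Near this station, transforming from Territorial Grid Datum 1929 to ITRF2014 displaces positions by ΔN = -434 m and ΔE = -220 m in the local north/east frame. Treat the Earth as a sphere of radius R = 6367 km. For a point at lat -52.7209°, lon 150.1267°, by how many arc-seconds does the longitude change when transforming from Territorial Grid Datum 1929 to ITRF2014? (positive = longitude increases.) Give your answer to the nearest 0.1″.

Δλ = -11.8″

At latitude -52.7209°, cos φ = 0.605698.
One radian of longitude at latitude φ spans R cos φ, so Δλ = ΔE / (R cos φ) = -220.0 / (6367000 × 0.605698) = -5.7047e-05 rad = -11.767″.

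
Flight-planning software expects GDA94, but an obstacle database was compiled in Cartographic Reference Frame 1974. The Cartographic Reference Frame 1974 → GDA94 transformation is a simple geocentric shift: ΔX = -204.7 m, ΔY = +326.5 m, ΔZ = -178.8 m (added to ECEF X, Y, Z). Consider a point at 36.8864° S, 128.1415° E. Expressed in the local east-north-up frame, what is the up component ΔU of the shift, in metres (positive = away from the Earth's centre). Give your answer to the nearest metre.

At φ = -36.8864°, λ = 128.1415°: sin φ = -0.600230, cos φ = 0.799827, sin λ = 0.786488, cos λ = -0.617606.
ΔU = cos φ cos λ·ΔX + cos φ sin λ·ΔY + sin φ·ΔZ = (0.799827)(-0.617606)(-204.7) + (0.799827)(0.786488)(326.5) + (-0.600230)(-178.8) = 413.82 m.

ΔU = 414 m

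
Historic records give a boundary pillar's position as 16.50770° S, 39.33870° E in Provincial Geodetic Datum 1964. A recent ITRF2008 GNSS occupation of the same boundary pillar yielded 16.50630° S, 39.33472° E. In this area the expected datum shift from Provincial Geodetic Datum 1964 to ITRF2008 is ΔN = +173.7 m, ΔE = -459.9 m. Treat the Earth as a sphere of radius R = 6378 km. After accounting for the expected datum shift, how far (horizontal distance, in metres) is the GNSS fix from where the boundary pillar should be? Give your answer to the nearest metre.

Observed coordinate differences: Δφ = +0.00140°, Δλ = -0.00398°.
Converting to metres (1° lat = 111317 m, cos φ = 0.958782): observed ΔN = 155.8 m, observed ΔE = -424.8 m.
Subtracting the expected shift leaves a residual of 155.8 − (173.7) = -17.9 m north and -424.8 − (-459.9) = 35.1 m east.
Residual distance = √((-17.9)² + 35.1²) = 39.4 m.

39 m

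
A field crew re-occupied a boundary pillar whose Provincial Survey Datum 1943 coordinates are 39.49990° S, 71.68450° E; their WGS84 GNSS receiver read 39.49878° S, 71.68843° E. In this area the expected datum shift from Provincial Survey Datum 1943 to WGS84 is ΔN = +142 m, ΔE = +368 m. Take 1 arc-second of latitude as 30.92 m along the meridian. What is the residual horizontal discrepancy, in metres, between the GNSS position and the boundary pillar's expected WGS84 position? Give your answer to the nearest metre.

Observed coordinate differences: Δφ = +0.00112°, Δλ = +0.00393°.
Converting to metres (1° lat = 111312 m, cos φ = 0.771626): observed ΔN = 124.7 m, observed ΔE = 337.6 m.
Subtracting the expected shift leaves a residual of 124.7 − (142) = -17.3 m north and 337.6 − (368) = -30.4 m east.
Residual distance = √((-17.3)² + (-30.4)²) = 35.0 m.

35 m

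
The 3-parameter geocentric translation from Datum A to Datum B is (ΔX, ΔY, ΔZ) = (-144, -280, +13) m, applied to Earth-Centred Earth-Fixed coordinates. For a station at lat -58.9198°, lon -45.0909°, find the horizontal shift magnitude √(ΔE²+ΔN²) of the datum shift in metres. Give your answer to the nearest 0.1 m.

The local east axis at (φ, λ) is (−sin λ, cos λ, 0), so ΔE = −sin(-45.0909°)·(-144) + cos(-45.0909°)·(-280) = -299.66 m.
The local north axis is (−sin φ cos λ, −sin φ sin λ, cos φ), giving ΔN = -87.068 + 169.836 + 6.711 = 89.48 m.
Horizontal magnitude = √(ΔE² + ΔN²) = √((-299.66)² + 89.48²) = 312.73 m.

312.7 m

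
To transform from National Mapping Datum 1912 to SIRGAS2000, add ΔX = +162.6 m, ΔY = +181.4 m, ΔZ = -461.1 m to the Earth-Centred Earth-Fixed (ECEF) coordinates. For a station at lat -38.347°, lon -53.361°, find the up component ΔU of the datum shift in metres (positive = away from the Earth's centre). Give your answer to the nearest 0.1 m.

ΔU = 248.0 m

At φ = -38.347°, λ = -53.361°: sin φ = -0.620423, cos φ = 0.784268, sin λ = -0.802411, cos λ = 0.596771.
ΔU = cos φ cos λ·ΔX + cos φ sin λ·ΔY + sin φ·ΔZ = (0.784268)(0.596771)(162.6) + (0.784268)(-0.802411)(181.4) + (-0.620423)(-461.1) = 248.02 m.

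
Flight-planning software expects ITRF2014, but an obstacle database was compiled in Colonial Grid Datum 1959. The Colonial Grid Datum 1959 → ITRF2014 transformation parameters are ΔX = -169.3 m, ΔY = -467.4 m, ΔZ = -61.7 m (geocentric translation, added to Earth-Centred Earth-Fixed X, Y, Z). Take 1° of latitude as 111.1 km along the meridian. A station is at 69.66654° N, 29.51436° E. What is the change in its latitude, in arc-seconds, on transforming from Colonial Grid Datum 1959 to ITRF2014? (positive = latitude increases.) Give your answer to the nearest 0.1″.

sin φ = 0.937686, cos φ = 0.347483, sin λ = 0.492642, cos λ = 0.870232.
North component: ΔN = −sin φ cos λ·ΔX − sin φ sin λ·ΔY + cos φ·ΔZ = −(0.937686)(0.870232)(-169.3) − (0.937686)(0.492642)(-467.4) + (0.347483)(-61.7) = 332.62 m.
1° of latitude spans 111100 m, so Δφ = 332.62 / 111100 × 3600 = 10.778″.

Δφ = 10.8″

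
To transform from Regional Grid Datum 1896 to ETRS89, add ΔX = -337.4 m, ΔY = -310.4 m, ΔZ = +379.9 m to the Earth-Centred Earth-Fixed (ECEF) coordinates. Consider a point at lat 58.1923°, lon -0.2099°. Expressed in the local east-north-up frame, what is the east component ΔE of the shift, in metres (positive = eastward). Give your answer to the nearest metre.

ΔE = -312 m

The local east axis at (φ, λ) is (−sin λ, cos λ, 0), so ΔE = −sin(-0.2099°)·(-337.4) + cos(-0.2099°)·(-310.4) = -311.63 m.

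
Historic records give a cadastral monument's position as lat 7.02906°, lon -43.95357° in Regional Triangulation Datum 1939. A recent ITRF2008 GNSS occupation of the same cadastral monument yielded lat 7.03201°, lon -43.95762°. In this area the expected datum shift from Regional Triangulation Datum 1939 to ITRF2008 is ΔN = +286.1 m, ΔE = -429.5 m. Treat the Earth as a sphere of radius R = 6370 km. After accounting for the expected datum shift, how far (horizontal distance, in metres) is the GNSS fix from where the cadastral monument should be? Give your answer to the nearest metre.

45 m

Observed coordinate differences: Δφ = +0.00295°, Δλ = -0.00405°.
Converting to metres (1° lat = 111177 m, cos φ = 0.992484): observed ΔN = 328.0 m, observed ΔE = -446.9 m.
Subtracting the expected shift leaves a residual of 328.0 − (286.1) = 41.9 m north and -446.9 − (-429.5) = -17.4 m east.
Residual distance = √(41.9² + (-17.4)²) = 45.3 m.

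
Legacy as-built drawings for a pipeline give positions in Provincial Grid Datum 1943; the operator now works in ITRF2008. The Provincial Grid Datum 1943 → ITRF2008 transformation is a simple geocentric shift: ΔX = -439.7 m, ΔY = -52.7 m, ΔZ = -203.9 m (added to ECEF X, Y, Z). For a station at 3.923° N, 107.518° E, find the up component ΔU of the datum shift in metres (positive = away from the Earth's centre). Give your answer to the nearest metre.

At φ = 3.923°, λ = 107.518°: sin φ = 0.068416, cos φ = 0.997657, sin λ = 0.953622, cos λ = -0.301005.
ΔU = cos φ cos λ·ΔX + cos φ sin λ·ΔY + sin φ·ΔZ = (0.997657)(-0.301005)(-439.7) + (0.997657)(0.953622)(-52.7) + (0.068416)(-203.9) = 67.95 m.

ΔU = 68 m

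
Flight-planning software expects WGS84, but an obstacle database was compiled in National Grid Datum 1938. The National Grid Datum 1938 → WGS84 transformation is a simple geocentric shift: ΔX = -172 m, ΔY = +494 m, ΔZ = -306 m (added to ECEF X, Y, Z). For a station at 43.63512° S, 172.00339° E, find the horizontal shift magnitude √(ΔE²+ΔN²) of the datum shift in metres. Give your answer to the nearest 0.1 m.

At φ = -43.63512°, λ = 172.00339°: sin φ = -0.690063, cos φ = 0.723749, sin λ = 0.139115, cos λ = -0.990276.
ΔE = −sin λ·ΔX + cos λ·ΔY = −(0.139115)·(-172) + (-0.990276)·(494) = -465.27 m.
ΔN = −sin φ cos λ·ΔX − sin φ sin λ·ΔY + cos φ·ΔZ = −(-0.690063)(-0.990276)(-172) − (-0.690063)(0.139115)(494) + (0.723749)(-306) = -56.51 m.
Horizontal magnitude = √(ΔE² + ΔN²) = √((-465.27)² + (-56.51)²) = 468.69 m.

468.7 m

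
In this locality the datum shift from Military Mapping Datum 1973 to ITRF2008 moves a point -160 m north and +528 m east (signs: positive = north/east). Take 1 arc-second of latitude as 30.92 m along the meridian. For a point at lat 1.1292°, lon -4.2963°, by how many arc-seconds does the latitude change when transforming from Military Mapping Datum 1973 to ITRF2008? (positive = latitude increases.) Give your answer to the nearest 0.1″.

Δφ = -5.2″

1″ of latitude = 30.92 m, so Δφ = -160.0 / 30.92 = -5.175″.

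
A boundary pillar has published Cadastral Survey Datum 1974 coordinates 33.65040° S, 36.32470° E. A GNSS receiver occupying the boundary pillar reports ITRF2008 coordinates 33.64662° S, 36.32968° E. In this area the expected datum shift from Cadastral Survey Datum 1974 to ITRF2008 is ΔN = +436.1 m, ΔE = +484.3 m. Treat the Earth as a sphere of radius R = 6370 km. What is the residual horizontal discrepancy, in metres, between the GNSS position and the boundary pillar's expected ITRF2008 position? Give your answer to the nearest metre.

Observed coordinate differences: Δφ = +0.00378°, Δλ = +0.00498°.
Converting to metres (1° lat = 111177 m, cos φ = 0.832434): observed ΔN = 420.3 m, observed ΔE = 460.9 m.
Subtracting the expected shift leaves a residual of 420.3 − (436.1) = -15.8 m north and 460.9 − (484.3) = -23.4 m east.
Residual distance = √((-15.8)² + (-23.4)²) = 28.3 m.

28 m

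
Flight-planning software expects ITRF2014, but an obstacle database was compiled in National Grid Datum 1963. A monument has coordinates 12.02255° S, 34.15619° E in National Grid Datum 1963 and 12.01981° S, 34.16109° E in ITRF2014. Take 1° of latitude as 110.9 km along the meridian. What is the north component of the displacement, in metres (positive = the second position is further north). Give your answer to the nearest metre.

ΔN = 304 m

Δφ = -12.01981° − -12.02255° = +0.00274°; Δλ = 34.16109° − 34.15619° = +0.00490°.
ΔN = Δφ × 110900 = 303.9 m; ΔE = Δλ × 110900 × cos(-12.02255°) = +0.00490 × 110900 × 0.978066 = 531.5 m.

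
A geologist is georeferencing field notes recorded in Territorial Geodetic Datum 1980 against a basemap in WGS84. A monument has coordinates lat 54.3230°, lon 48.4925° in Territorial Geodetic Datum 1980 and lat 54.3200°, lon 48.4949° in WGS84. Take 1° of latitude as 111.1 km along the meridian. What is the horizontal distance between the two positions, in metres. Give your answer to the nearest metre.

368 m

Δφ = 54.3200° − 54.3230° = -0.0030°; Δλ = 48.4949° − 48.4925° = +0.0024°.
ΔN = Δφ × 111100 = -333.3 m; ΔE = Δλ × 111100 × cos(54.3230°) = +0.0024 × 111100 × 0.583215 = 155.5 m.
Distance = √(ΔE² + ΔN²) = √(155.5² + (-333.3)²) = 367.8 m.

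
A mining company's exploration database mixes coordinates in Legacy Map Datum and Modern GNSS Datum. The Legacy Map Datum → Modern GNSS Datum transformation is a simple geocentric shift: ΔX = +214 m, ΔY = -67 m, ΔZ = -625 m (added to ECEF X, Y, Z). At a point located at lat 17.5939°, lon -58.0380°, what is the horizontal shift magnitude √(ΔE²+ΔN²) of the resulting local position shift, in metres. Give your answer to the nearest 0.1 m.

At φ = 17.5939°, λ = -58.0380°: sin φ = 0.302268, cos φ = 0.953223, sin λ = -0.848399, cos λ = 0.529357.
ΔE = −sin λ·ΔX + cos λ·ΔY = −(-0.848399)·(214) + (0.529357)·(-67) = 146.09 m.
ΔN = −sin φ cos λ·ΔX − sin φ sin λ·ΔY + cos φ·ΔZ = −(0.302268)(0.529357)(214) − (0.302268)(-0.848399)(-67) + (0.953223)(-625) = -647.19 m.
Horizontal magnitude = √(ΔE² + ΔN²) = √(146.09² + (-647.19)²) = 663.47 m.

663.5 m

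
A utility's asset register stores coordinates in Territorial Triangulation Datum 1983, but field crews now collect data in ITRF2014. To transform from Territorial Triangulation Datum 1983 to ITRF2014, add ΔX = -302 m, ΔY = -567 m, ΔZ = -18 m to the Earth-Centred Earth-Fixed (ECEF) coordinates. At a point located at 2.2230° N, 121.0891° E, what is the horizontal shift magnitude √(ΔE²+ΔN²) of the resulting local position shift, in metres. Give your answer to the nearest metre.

551 m

At φ = 2.2230°, λ = 121.0891°: sin φ = 0.038789, cos φ = 0.999247, sin λ = 0.856365, cos λ = -0.516370.
ΔE = −sin λ·ΔX + cos λ·ΔY = −(0.856365)·(-302) + (-0.516370)·(-567) = 551.40 m.
ΔN = −sin φ cos λ·ΔX − sin φ sin λ·ΔY + cos φ·ΔZ = −(0.038789)(-0.516370)(-302) − (0.038789)(0.856365)(-567) + (0.999247)(-18) = -5.20 m.
Horizontal magnitude = √(ΔE² + ΔN²) = √(551.40² + (-5.20)²) = 551.43 m.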